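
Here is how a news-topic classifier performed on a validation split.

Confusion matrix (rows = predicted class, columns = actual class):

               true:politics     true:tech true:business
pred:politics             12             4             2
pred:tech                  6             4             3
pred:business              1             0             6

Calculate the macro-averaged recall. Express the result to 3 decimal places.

Per-class recall (TP/(TP+FN)):
  politics: TP=12, FN=6+1=7 → 12/19 = 0.6316
  tech: TP=4, FN=4+0=4 → 4/8 = 0.5000
  business: TP=6, FN=2+3=5 → 6/11 = 0.5455
Macro-recall = mean = (0.6316 + 0.5000 + 0.5455) / 3 = 0.559

0.559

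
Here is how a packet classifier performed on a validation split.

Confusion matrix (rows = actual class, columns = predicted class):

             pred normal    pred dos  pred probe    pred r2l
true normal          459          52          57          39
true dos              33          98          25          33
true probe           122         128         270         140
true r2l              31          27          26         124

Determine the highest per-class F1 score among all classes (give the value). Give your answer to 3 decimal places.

0.733

Per-class F1 score (2·TP/(2·TP+FP+FN)):
  normal: TP=459, FP=33+122+31=186, FN=52+57+39=148 → 918/1252 = 0.7332
  dos: TP=98, FP=52+128+27=207, FN=33+25+33=91 → 196/494 = 0.3968
  probe: TP=270, FP=57+25+26=108, FN=122+128+140=390 → 540/1038 = 0.5202
  r2l: TP=124, FP=39+33+140=212, FN=31+27+26=84 → 248/544 = 0.4559
Highest is class 'normal' with F1 score = 0.733.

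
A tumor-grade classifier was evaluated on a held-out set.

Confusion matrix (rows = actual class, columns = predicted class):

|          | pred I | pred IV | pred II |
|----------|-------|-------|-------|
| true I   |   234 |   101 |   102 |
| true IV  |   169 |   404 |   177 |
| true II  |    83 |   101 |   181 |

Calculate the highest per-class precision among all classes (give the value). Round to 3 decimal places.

Per-class precision (TP/(TP+FP)):
  I: TP=234, FP=169+83=252 → 234/486 = 0.4815
  IV: TP=404, FP=101+101=202 → 404/606 = 0.6667
  II: TP=181, FP=102+177=279 → 181/460 = 0.3935
Highest is class 'IV' with precision = 0.667.

0.667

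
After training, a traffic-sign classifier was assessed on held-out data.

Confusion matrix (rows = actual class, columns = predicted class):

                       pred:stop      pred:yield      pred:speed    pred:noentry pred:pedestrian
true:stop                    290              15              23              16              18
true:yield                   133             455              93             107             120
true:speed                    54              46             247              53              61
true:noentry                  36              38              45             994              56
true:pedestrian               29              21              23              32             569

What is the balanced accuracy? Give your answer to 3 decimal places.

Balanced accuracy = mean of per-class recall.
  stop: recall = 290/362 = 0.8011
  yield: recall = 455/908 = 0.5011
  speed: recall = 247/461 = 0.5358
  noentry: recall = 994/1169 = 0.8503
  pedestrian: recall = 569/674 = 0.8442
Mean = (0.8011 + 0.5011 + 0.5358 + 0.8503 + 0.8442) / 5 = 0.707

0.707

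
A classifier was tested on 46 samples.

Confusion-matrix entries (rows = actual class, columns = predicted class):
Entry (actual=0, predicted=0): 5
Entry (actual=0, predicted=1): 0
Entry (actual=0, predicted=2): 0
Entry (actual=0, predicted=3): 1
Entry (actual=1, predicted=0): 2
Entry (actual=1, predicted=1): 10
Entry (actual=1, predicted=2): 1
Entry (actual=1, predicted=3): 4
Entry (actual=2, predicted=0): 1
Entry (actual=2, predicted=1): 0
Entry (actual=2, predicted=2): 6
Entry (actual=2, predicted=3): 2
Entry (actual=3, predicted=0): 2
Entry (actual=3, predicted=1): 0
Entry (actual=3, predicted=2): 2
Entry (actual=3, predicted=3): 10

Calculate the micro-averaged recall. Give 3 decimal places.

Micro-averaging pools counts across classes: ΣTP=31, ΣFP=15, ΣFN=15.
Micro-recall = TP/(TP+FN) on pooled counts = 0.674 (equals overall accuracy in single-label multiclass).

0.674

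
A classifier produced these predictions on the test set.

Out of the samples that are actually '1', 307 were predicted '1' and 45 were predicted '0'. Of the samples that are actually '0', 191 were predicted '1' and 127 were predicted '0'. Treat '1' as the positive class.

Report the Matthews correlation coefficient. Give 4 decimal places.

0.3104

MCC = (TP·TN − FP·FN) / √((TP+FP)(TP+FN)(TN+FP)(TN+FN))
Numerator = 307·127 − 191·45 = 30394
Denominator = √(498·352·318·172) = √9587990016 = 97918.2823
MCC = 30394 / 97918.2823 = 0.3104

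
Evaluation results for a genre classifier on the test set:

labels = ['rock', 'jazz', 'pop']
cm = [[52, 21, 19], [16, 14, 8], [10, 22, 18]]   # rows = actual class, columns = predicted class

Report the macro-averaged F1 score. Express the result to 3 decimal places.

0.428

Per-class F1 score (2·TP/(2·TP+FP+FN)):
  rock: TP=52, FP=16+10=26, FN=21+19=40 → 104/170 = 0.6118
  jazz: TP=14, FP=21+22=43, FN=16+8=24 → 28/95 = 0.2947
  pop: TP=18, FP=19+8=27, FN=10+22=32 → 36/95 = 0.3789
Macro-F1 score = mean = (0.6118 + 0.2947 + 0.3789) / 3 = 0.428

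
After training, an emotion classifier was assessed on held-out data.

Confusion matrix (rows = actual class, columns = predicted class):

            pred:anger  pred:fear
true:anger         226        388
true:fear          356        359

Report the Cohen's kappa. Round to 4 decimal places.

-0.1303

Observed agreement pₒ = trace/N = 585/1329 = 0.44018
Expected agreement pₑ = Σ (rowᵢ·colᵢ)/N² = (614·582 + 715·747)/1329² = 0.50472
κ = (pₒ − pₑ)/(1 − pₑ) = (0.44018 − 0.50472)/(1 − 0.50472) = -0.1303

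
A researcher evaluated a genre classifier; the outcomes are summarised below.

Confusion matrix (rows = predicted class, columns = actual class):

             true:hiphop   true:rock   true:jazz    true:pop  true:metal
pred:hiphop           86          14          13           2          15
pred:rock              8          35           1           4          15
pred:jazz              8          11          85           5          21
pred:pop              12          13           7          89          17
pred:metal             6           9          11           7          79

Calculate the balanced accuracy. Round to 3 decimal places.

0.648

Balanced accuracy = mean of per-class recall.
  hiphop: recall = 86/120 = 0.7167
  rock: recall = 35/82 = 0.4268
  jazz: recall = 85/117 = 0.7265
  pop: recall = 89/107 = 0.8318
  metal: recall = 79/147 = 0.5374
Mean = (0.7167 + 0.4268 + 0.7265 + 0.8318 + 0.5374) / 5 = 0.648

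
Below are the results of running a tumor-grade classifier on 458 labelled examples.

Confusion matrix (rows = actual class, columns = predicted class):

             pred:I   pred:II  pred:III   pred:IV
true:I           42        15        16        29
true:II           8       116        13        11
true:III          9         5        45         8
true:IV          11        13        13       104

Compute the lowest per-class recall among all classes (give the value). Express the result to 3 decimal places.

Per-class recall (TP/(TP+FN)):
  I: TP=42, FN=15+16+29=60 → 42/102 = 0.4118
  II: TP=116, FN=8+13+11=32 → 116/148 = 0.7838
  III: TP=45, FN=9+5+8=22 → 45/67 = 0.6716
  IV: TP=104, FN=11+13+13=37 → 104/141 = 0.7376
Lowest is class 'I' with recall = 0.412.

0.412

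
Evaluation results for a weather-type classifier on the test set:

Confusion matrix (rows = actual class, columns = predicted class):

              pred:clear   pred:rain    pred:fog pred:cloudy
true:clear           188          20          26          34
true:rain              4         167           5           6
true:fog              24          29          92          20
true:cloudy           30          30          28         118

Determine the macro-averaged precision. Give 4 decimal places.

0.6788

Per-class precision (TP/(TP+FP)):
  clear: TP=188, FP=4+24+30=58 → 188/246 = 0.76423
  rain: TP=167, FP=20+29+30=79 → 167/246 = 0.67886
  fog: TP=92, FP=26+5+28=59 → 92/151 = 0.60927
  cloudy: TP=118, FP=34+6+20=60 → 118/178 = 0.66292
Macro-precision = mean = (0.76423 + 0.67886 + 0.60927 + 0.66292) / 4 = 0.6788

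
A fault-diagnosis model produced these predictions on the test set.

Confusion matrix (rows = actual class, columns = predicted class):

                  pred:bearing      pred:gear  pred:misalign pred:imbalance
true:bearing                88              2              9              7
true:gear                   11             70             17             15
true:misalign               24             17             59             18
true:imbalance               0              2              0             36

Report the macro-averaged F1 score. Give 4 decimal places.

0.6669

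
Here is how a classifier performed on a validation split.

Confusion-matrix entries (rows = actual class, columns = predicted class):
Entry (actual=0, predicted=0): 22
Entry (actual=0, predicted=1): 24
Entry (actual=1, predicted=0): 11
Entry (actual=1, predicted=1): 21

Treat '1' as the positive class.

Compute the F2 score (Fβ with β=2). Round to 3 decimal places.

0.607

Fβ = (1+β²)·TP / ((1+β²)·TP + β²·FN + FP), with β²=4
= 5·21 / (5·21 + 4·11 + 24) = 0.607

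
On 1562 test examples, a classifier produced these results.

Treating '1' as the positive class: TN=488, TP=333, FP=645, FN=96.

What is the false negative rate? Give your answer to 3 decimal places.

0.224

FNR = FN/(FN+TP) = 96/(96+333) = 0.224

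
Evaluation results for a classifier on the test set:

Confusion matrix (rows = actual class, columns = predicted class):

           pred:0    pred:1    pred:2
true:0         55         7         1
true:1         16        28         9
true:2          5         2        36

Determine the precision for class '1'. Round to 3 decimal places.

Take TP from the diagonal, FP from the rest of the '1' prediction marginal, FN from the rest of the '1' actual marginal.
precision = TP/(TP+FP).
1: TP=28, FP=7+2=9 → 28/37 = 0.7568

0.757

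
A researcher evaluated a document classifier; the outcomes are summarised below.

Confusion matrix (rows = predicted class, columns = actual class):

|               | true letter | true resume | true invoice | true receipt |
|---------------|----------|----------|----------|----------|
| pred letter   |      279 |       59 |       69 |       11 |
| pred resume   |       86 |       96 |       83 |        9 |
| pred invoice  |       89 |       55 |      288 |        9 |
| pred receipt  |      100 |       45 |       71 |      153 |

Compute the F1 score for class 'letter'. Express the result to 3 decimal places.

0.574

Take TP from the diagonal, FP from the rest of the 'letter' prediction marginal, FN from the rest of the 'letter' actual marginal.
F1 score = 2·TP/(2·TP+FP+FN).
letter: TP=279, FP=59+69+11=139, FN=86+89+100=275 → 558/972 = 0.5741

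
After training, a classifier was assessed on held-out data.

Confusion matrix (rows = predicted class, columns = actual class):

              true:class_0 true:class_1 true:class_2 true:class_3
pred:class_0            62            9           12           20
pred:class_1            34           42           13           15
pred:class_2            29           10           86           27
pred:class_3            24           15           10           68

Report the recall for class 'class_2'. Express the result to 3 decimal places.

recall = TP/(TP+FN).
class_2: TP=86, FN=12+13+10=35 → 86/121 = 0.7107

0.711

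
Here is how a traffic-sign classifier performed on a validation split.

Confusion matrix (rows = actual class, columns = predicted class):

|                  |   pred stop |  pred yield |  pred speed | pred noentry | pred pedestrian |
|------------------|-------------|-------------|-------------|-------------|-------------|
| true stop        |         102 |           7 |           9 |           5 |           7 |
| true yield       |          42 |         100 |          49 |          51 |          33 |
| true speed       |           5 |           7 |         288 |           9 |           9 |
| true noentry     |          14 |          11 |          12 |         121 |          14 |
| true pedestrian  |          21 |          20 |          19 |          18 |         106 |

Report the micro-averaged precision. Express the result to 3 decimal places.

0.665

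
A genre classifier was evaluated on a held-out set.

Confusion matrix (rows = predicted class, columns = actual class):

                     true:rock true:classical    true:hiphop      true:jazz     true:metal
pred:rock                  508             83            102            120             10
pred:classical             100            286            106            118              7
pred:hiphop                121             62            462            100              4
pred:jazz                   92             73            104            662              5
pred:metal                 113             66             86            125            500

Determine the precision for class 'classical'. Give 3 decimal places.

Take TP from the diagonal, FP from the rest of the 'classical' prediction marginal, FN from the rest of the 'classical' actual marginal.
precision = TP/(TP+FP).
classical: TP=286, FP=100+106+118+7=331 → 286/617 = 0.4635

0.464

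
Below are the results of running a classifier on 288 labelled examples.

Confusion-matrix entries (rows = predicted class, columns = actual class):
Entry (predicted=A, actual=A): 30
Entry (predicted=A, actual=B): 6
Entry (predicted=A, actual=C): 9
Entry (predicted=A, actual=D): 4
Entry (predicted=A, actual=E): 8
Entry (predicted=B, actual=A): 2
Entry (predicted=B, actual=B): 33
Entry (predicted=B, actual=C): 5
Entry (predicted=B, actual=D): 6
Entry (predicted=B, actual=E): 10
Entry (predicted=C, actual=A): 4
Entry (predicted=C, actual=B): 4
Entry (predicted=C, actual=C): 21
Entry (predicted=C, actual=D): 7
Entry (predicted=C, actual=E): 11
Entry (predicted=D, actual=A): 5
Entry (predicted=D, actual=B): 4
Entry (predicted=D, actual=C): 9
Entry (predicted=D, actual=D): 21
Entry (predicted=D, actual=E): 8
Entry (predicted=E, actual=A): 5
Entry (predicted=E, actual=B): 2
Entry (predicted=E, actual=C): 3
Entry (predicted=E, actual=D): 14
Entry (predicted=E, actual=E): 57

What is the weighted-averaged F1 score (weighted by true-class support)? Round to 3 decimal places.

0.562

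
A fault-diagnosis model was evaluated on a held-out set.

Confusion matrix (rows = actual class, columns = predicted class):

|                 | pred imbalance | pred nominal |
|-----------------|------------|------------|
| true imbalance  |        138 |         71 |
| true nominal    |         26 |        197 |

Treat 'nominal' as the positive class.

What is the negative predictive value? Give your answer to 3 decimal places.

NPV = TN/(TN+FN) = 138/(138+26) = 0.841

0.841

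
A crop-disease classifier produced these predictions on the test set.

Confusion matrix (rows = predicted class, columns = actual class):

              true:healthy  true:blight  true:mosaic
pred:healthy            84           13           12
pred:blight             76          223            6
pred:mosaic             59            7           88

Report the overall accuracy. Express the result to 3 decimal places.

Accuracy = trace / total = (84+223+88=395) / 568 = 395/568 = 0.695

0.695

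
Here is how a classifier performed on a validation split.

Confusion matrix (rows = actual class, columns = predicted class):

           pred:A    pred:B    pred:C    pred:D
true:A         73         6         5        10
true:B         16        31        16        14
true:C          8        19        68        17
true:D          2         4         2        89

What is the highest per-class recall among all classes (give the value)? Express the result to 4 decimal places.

Per-class recall (TP/(TP+FN)):
  A: TP=73, FN=6+5+10=21 → 73/94 = 0.77660
  B: TP=31, FN=16+16+14=46 → 31/77 = 0.40260
  C: TP=68, FN=8+19+17=44 → 68/112 = 0.60714
  D: TP=89, FN=2+4+2=8 → 89/97 = 0.91753
Highest is class 'D' with recall = 0.9175.

0.9175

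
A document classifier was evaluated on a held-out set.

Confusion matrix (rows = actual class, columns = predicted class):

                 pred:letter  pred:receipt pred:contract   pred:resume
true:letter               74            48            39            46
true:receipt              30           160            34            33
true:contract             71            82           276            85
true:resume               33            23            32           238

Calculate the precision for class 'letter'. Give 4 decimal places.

0.3558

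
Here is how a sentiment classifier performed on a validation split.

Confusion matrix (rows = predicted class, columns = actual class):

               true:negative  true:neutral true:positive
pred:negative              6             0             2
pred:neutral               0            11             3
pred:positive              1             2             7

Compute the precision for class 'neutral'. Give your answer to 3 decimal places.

0.786

Take TP from the diagonal, FP from the rest of the 'neutral' prediction marginal, FN from the rest of the 'neutral' actual marginal.
precision = TP/(TP+FP).
neutral: TP=11, FP=0+3=3 → 11/14 = 0.7857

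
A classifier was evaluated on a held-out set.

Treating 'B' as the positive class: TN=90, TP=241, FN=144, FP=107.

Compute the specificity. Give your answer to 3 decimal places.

Specificity = TN/(TN+FP) = 90/(90+107) = 0.457

0.457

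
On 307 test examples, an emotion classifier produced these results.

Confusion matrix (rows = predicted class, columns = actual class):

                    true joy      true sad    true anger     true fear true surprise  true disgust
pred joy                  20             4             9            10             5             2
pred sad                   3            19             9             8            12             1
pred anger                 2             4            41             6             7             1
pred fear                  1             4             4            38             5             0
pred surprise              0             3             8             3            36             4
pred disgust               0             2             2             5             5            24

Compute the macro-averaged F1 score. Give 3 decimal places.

Per-class F1 score (2·TP/(2·TP+FP+FN)):
  joy: TP=20, FP=4+9+10+5+2=30, FN=3+2+1+0+0=6 → 40/76 = 0.5263
  sad: TP=19, FP=3+9+8+12+1=33, FN=4+4+4+3+2=17 → 38/88 = 0.4318
  anger: TP=41, FP=2+4+6+7+1=20, FN=9+9+4+8+2=32 → 82/134 = 0.6119
  fear: TP=38, FP=1+4+4+5+0=14, FN=10+8+6+3+5=32 → 76/122 = 0.6230
  surprise: TP=36, FP=0+3+8+3+4=18, FN=5+12+7+5+5=34 → 72/124 = 0.5806
  disgust: TP=24, FP=0+2+2+5+5=14, FN=2+1+1+0+4=8 → 48/70 = 0.6857
Macro-F1 score = mean = (0.5263 + 0.4318 + 0.6119 + 0.6230 + 0.5806 + 0.6857) / 6 = 0.577

0.577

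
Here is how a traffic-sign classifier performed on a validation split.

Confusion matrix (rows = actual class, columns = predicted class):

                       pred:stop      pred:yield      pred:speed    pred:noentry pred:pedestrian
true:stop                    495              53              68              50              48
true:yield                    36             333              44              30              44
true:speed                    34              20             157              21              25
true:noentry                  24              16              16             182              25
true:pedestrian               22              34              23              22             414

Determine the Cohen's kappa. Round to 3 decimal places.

0.624

Observed agreement pₒ = trace/N = 1581/2236 = 0.7071
Expected agreement pₑ = Σ (rowᵢ·colᵢ)/N² = (714·611 + 487·456 + 257·308 + 263·305 + 515·556)/2236² = 0.2208
κ = (pₒ − pₑ)/(1 − pₑ) = (0.7071 − 0.2208)/(1 − 0.2208) = 0.624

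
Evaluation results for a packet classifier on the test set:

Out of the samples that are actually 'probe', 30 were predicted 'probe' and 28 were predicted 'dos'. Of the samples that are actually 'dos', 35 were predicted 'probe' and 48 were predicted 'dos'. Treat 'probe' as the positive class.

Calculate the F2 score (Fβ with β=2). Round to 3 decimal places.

0.505

Fβ = (1+β²)·TP / ((1+β²)·TP + β²·FN + FP), with β²=4
= 5·30 / (5·30 + 4·28 + 35) = 0.505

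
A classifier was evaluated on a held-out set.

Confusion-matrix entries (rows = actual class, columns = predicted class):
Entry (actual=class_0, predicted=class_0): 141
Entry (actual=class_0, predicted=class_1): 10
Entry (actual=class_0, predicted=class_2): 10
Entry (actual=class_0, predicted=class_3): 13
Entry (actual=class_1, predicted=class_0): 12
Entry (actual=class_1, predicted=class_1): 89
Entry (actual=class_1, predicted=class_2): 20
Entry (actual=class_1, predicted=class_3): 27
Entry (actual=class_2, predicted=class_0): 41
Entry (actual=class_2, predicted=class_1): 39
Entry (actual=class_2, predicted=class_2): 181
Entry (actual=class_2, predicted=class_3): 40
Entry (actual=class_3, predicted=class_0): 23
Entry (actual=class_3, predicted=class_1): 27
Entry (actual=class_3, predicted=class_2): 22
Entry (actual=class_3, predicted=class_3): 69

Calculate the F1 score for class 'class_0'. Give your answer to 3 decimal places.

0.721

F1 score = 2·TP/(2·TP+FP+FN).
class_0: TP=141, FP=12+41+23=76, FN=10+10+13=33 → 282/391 = 0.7212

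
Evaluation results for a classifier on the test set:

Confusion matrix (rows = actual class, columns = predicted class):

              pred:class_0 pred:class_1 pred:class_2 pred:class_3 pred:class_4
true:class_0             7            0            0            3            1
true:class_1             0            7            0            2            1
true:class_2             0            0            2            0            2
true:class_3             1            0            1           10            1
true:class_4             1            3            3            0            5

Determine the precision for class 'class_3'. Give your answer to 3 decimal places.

0.667

Take TP from the diagonal, FP from the rest of the 'class_3' prediction marginal, FN from the rest of the 'class_3' actual marginal.
precision = TP/(TP+FP).
class_3: TP=10, FP=3+2+0+0=5 → 10/15 = 0.6667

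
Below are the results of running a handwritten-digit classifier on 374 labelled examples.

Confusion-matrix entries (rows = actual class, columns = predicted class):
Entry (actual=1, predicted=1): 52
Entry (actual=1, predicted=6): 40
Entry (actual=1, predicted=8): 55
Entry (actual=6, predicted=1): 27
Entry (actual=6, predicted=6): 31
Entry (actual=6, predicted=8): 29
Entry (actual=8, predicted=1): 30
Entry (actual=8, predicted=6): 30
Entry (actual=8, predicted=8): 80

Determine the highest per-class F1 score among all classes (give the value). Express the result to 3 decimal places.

0.526

Per-class F1 score (2·TP/(2·TP+FP+FN)):
  1: TP=52, FP=27+30=57, FN=40+55=95 → 104/256 = 0.4063
  6: TP=31, FP=40+30=70, FN=27+29=56 → 62/188 = 0.3298
  8: TP=80, FP=55+29=84, FN=30+30=60 → 160/304 = 0.5263
Highest is class '8' with F1 score = 0.526.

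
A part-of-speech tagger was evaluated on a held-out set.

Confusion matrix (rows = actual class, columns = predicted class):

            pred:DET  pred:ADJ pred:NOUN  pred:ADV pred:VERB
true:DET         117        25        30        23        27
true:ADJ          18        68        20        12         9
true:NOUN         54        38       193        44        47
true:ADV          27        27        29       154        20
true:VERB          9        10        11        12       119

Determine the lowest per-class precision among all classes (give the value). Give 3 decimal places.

0.405

Per-class precision (TP/(TP+FP)):
  DET: TP=117, FP=18+54+27+9=108 → 117/225 = 0.5200
  ADJ: TP=68, FP=25+38+27+10=100 → 68/168 = 0.4048
  NOUN: TP=193, FP=30+20+29+11=90 → 193/283 = 0.6820
  ADV: TP=154, FP=23+12+44+12=91 → 154/245 = 0.6286
  VERB: TP=119, FP=27+9+47+20=103 → 119/222 = 0.5360
Lowest is class 'ADJ' with precision = 0.405.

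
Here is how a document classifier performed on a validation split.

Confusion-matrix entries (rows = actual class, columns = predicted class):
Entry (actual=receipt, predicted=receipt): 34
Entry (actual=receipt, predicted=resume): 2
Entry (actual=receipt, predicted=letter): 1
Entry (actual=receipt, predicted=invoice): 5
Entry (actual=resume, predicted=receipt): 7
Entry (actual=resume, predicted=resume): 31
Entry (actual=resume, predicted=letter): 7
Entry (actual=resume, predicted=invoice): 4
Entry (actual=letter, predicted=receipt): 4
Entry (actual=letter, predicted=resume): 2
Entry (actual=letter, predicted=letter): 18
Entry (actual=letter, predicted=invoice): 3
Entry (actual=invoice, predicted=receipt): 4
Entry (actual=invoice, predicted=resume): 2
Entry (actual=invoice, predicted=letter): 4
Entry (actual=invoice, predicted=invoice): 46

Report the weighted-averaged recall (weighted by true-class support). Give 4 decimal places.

0.7414

Per-class recall (TP/(TP+FN)):
  receipt: TP=34, FN=2+1+5=8 → 34/42 = 0.80952
  resume: TP=31, FN=7+7+4=18 → 31/49 = 0.63265
  letter: TP=18, FN=4+2+3=9 → 18/27 = 0.66667
  invoice: TP=46, FN=4+2+4=10 → 46/56 = 0.82143
Weighted-recall = Σ (supportᵢ/N)·recallᵢ with N=174: (42/174)·0.80952 + (49/174)·0.63265 + (27/174)·0.66667 + (56/174)·0.82143 = 0.7414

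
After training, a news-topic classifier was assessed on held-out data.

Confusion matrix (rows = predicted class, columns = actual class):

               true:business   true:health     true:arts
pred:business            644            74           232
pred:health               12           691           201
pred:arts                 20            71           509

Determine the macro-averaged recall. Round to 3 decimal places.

0.773

Per-class recall (TP/(TP+FN)):
  business: TP=644, FN=12+20=32 → 644/676 = 0.9527
  health: TP=691, FN=74+71=145 → 691/836 = 0.8266
  arts: TP=509, FN=232+201=433 → 509/942 = 0.5403
Macro-recall = mean = (0.9527 + 0.8266 + 0.5403) / 3 = 0.773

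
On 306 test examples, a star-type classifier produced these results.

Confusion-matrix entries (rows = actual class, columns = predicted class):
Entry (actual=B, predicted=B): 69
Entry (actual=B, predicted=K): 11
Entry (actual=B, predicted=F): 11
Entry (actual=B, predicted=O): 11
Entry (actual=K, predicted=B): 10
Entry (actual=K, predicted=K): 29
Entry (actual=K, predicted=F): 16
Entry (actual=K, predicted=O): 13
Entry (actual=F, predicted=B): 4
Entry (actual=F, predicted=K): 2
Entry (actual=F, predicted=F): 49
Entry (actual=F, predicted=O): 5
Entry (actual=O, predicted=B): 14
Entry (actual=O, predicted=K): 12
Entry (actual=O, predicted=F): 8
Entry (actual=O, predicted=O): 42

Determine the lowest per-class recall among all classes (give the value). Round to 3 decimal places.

Per-class recall (TP/(TP+FN)):
  B: TP=69, FN=11+11+11=33 → 69/102 = 0.6765
  K: TP=29, FN=10+16+13=39 → 29/68 = 0.4265
  F: TP=49, FN=4+2+5=11 → 49/60 = 0.8167
  O: TP=42, FN=14+12+8=34 → 42/76 = 0.5526
Lowest is class 'K' with recall = 0.426.

0.426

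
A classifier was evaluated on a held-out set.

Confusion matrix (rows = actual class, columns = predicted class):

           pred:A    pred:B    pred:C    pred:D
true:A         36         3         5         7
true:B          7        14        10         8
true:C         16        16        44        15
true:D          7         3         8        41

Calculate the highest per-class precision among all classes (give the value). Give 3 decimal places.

0.657

Per-class precision (TP/(TP+FP)):
  A: TP=36, FP=7+16+7=30 → 36/66 = 0.5455
  B: TP=14, FP=3+16+3=22 → 14/36 = 0.3889
  C: TP=44, FP=5+10+8=23 → 44/67 = 0.6567
  D: TP=41, FP=7+8+15=30 → 41/71 = 0.5775
Highest is class 'C' with precision = 0.657.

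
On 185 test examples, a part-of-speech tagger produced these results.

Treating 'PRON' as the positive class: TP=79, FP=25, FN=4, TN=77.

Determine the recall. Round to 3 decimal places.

Recall = TP/(TP+FN) = 79/(79+4) = 79/83 = 0.952

0.952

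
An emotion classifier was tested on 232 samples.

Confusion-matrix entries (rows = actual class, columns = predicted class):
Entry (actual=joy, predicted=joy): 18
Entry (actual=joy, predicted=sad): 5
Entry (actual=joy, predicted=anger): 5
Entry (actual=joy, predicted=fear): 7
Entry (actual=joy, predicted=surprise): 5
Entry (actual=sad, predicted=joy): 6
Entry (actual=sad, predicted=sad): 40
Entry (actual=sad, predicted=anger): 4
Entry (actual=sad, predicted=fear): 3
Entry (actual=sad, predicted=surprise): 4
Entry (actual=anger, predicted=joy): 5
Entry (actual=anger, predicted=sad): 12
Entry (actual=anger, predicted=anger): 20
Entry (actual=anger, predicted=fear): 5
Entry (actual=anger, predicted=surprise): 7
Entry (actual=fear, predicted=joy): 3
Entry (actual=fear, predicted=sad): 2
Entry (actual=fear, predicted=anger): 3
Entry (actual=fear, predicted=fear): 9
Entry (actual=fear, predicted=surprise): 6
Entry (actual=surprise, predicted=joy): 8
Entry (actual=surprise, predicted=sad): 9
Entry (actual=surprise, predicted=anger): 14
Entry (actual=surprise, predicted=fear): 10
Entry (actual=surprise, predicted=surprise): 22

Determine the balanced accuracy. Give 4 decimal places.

Balanced accuracy = mean of per-class recall.
  joy: recall = 18/40 = 0.45000
  sad: recall = 40/57 = 0.70175
  anger: recall = 20/49 = 0.40816
  fear: recall = 9/23 = 0.39130
  surprise: recall = 22/63 = 0.34921
Mean = (0.45000 + 0.70175 + 0.40816 + 0.39130 + 0.34921) / 5 = 0.4601

0.4601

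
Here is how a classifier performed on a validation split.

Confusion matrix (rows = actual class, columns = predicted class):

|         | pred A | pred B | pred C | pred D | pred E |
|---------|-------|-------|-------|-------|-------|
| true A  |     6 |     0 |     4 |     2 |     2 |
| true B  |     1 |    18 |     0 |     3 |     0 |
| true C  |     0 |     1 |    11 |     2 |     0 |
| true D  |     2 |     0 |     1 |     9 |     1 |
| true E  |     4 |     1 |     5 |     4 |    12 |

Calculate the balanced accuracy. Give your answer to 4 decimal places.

Balanced accuracy = mean of per-class recall.
  A: recall = 6/14 = 0.42857
  B: recall = 18/22 = 0.81818
  C: recall = 11/14 = 0.78571
  D: recall = 9/13 = 0.69231
  E: recall = 12/26 = 0.46154
Mean = (0.42857 + 0.81818 + 0.78571 + 0.69231 + 0.46154) / 5 = 0.6373

0.6373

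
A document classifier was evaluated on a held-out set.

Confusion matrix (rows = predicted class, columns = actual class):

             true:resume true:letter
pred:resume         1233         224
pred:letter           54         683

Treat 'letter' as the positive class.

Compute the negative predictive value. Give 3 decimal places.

0.846

NPV = TN/(TN+FN) = 1233/(1233+224) = 0.846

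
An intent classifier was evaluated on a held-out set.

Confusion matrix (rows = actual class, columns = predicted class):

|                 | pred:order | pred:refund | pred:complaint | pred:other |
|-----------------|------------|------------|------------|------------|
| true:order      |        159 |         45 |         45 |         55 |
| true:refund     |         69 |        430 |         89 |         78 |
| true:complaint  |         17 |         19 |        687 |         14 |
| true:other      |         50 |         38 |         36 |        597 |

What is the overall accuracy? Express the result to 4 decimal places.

0.7714

Accuracy = trace / total = (159+430+687+597=1873) / 2428 = 1873/2428 = 0.7714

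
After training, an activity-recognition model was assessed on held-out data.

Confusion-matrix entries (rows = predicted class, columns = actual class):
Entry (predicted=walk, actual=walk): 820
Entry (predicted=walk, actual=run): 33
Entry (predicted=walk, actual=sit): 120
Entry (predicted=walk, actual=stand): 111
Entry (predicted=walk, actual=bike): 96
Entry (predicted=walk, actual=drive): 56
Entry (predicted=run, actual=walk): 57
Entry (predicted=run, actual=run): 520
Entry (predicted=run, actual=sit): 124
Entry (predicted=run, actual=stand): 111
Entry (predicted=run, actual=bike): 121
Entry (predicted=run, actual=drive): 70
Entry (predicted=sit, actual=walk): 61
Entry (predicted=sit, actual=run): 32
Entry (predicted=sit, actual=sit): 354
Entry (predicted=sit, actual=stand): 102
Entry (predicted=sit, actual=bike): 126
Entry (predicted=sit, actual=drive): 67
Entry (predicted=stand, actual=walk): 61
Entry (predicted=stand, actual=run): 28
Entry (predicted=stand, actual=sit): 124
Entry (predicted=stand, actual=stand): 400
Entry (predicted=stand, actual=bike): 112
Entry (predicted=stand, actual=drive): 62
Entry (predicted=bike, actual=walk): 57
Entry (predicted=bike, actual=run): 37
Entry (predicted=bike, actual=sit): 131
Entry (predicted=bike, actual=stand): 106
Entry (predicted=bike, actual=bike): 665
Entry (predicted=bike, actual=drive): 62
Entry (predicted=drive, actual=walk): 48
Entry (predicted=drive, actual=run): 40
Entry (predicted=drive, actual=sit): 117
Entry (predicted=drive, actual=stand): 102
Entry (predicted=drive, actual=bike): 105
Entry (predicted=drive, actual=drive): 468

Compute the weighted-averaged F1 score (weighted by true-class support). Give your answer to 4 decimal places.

0.5586

Per-class F1 score (2·TP/(2·TP+FP+FN)):
  walk: TP=820, FP=33+120+111+96+56=416, FN=57+61+61+57+48=284 → 1640/2340 = 0.70085
  run: TP=520, FP=57+124+111+121+70=483, FN=33+32+28+37+40=170 → 1040/1693 = 0.61429
  sit: TP=354, FP=61+32+102+126+67=388, FN=120+124+124+131+117=616 → 708/1712 = 0.41355
  stand: TP=400, FP=61+28+124+112+62=387, FN=111+111+102+106+102=532 → 800/1719 = 0.46539
  bike: TP=665, FP=57+37+131+106+62=393, FN=96+121+126+112+105=560 → 1330/2283 = 0.58257
  drive: TP=468, FP=48+40+117+102+105=412, FN=56+70+67+62+62=317 → 936/1665 = 0.56216
Weighted-F1 score = Σ (supportᵢ/N)·F1 scoreᵢ with N=5706: (1104/5706)·0.70085 + (690/5706)·0.61429 + (970/5706)·0.41355 + (932/5706)·0.46539 + (1225/5706)·0.58257 + (785/5706)·0.56216 = 0.5586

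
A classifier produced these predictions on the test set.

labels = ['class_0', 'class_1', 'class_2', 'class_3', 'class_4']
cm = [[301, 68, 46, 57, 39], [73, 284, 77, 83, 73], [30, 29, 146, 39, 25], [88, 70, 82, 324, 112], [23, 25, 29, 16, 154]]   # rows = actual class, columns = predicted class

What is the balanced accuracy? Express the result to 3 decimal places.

0.543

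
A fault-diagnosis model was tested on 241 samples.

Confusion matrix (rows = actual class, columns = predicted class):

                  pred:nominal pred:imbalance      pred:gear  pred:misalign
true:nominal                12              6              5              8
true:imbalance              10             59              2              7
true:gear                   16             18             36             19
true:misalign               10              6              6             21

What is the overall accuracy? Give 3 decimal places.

Accuracy = trace / total = (12+59+36+21=128) / 241 = 128/241 = 0.531

0.531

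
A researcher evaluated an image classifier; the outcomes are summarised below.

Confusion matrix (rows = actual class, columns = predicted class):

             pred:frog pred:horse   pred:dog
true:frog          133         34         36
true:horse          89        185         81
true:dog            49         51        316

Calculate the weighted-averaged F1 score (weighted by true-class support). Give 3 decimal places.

0.651

Per-class F1 score (2·TP/(2·TP+FP+FN)):
  frog: TP=133, FP=89+49=138, FN=34+36=70 → 266/474 = 0.5612
  horse: TP=185, FP=34+51=85, FN=89+81=170 → 370/625 = 0.5920
  dog: TP=316, FP=36+81=117, FN=49+51=100 → 632/849 = 0.7444
Weighted-F1 score = Σ (supportᵢ/N)·F1 scoreᵢ with N=974: (203/974)·0.5612 + (355/974)·0.5920 + (416/974)·0.7444 = 0.651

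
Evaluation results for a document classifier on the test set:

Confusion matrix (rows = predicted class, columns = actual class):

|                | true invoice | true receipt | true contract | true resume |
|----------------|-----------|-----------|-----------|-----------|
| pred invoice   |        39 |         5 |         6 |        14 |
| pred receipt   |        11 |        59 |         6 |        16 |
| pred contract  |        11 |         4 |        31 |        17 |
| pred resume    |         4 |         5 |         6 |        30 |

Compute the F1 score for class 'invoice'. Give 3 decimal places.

0.605

One-vs-rest for 'invoice': TP = diagonal; FP = other classes predicted 'invoice'; FN = 'invoice' predicted as other.
F1 score = 2·TP/(2·TP+FP+FN).
invoice: TP=39, FP=5+6+14=25, FN=11+11+4=26 → 78/129 = 0.6047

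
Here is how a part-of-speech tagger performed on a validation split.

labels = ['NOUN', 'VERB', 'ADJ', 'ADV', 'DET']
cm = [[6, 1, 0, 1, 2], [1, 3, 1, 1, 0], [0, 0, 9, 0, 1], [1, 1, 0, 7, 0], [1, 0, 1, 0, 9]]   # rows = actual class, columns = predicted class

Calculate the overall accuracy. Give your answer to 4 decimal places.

0.7391

Accuracy = trace / total = (6+3+9+7+9=34) / 46 = 34/46 = 0.7391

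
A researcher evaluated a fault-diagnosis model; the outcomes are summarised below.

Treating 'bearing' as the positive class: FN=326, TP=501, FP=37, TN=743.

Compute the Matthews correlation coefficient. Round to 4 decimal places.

MCC = (TP·TN − FP·FN) / √((TP+FP)(TP+FN)(TN+FP)(TN+FN))
Numerator = 501·743 − 37·326 = 360181
Denominator = √(538·827·780·1069) = √370988197320 = 609088.0046
MCC = 360181 / 609088.0046 = 0.5913

0.5913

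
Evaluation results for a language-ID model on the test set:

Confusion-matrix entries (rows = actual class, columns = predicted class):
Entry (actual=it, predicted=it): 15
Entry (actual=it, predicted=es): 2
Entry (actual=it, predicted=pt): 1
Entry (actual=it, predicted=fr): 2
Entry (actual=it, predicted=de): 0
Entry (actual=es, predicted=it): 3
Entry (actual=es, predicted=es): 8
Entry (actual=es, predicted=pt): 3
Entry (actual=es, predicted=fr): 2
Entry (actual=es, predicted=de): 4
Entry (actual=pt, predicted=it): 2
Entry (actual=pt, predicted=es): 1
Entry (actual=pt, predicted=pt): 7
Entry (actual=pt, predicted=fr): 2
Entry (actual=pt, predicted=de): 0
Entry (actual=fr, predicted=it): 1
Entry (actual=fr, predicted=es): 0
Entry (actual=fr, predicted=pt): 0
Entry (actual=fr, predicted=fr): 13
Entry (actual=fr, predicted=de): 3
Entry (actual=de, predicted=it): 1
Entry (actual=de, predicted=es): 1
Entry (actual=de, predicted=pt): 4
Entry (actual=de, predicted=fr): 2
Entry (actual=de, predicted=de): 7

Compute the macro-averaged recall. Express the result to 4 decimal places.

Per-class recall (TP/(TP+FN)):
  it: TP=15, FN=2+1+2+0=5 → 15/20 = 0.75000
  es: TP=8, FN=3+3+2+4=12 → 8/20 = 0.40000
  pt: TP=7, FN=2+1+2+0=5 → 7/12 = 0.58333
  fr: TP=13, FN=1+0+0+3=4 → 13/17 = 0.76471
  de: TP=7, FN=1+1+4+2=8 → 7/15 = 0.46667
Macro-recall = mean = (0.75000 + 0.40000 + 0.58333 + 0.76471 + 0.46667) / 5 = 0.5929

0.5929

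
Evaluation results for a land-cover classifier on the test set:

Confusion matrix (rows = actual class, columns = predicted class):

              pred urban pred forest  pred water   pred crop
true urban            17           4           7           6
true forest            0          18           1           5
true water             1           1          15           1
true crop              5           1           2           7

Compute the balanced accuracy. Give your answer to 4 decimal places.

0.6375

Balanced accuracy = mean of per-class recall.
  urban: recall = 17/34 = 0.50000
  forest: recall = 18/24 = 0.75000
  water: recall = 15/18 = 0.83333
  crop: recall = 7/15 = 0.46667
Mean = (0.50000 + 0.75000 + 0.83333 + 0.46667) / 4 = 0.6375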